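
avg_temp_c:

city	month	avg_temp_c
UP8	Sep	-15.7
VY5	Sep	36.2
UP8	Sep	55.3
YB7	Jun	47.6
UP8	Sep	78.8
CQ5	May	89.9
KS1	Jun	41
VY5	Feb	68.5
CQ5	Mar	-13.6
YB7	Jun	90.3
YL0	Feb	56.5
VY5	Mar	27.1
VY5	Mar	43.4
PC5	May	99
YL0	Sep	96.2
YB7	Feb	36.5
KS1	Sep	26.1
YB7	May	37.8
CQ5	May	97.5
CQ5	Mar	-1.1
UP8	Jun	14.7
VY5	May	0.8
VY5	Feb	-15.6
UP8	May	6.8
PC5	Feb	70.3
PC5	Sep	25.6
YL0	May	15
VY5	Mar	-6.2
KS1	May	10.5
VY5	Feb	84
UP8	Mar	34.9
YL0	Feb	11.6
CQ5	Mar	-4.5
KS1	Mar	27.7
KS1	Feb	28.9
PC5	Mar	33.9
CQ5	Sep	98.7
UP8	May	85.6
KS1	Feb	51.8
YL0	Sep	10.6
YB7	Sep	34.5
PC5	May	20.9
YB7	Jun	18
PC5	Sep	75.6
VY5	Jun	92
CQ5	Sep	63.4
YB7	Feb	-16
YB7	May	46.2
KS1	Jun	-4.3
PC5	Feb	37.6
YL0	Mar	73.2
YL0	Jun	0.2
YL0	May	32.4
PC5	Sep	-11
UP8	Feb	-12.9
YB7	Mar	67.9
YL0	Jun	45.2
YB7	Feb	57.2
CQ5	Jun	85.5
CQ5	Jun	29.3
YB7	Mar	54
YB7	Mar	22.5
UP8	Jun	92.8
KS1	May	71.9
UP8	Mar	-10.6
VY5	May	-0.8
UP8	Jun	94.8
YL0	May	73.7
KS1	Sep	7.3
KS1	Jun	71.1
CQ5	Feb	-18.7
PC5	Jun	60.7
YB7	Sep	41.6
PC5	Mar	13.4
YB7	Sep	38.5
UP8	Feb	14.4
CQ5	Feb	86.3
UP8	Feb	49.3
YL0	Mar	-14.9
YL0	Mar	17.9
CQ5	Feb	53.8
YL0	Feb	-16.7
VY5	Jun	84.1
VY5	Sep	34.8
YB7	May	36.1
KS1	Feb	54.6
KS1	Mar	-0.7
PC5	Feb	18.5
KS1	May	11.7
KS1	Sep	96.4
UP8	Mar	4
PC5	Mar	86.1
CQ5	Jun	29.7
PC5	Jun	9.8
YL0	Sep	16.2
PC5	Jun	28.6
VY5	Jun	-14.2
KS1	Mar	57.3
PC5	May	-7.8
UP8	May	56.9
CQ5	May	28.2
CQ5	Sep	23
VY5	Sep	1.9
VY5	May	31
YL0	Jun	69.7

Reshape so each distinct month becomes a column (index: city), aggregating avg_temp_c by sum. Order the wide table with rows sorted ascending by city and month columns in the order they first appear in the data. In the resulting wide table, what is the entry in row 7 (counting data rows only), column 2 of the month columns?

115.1

With rows sorted ascending by city, row 7 is city=YL0. month columns in first-appearance order: Sep, Jun, May, Feb, Mar; column 2 is Jun.
Long rows with city=YL0, month=Jun: 0.2 + 45.2 + 69.7 = 115.1.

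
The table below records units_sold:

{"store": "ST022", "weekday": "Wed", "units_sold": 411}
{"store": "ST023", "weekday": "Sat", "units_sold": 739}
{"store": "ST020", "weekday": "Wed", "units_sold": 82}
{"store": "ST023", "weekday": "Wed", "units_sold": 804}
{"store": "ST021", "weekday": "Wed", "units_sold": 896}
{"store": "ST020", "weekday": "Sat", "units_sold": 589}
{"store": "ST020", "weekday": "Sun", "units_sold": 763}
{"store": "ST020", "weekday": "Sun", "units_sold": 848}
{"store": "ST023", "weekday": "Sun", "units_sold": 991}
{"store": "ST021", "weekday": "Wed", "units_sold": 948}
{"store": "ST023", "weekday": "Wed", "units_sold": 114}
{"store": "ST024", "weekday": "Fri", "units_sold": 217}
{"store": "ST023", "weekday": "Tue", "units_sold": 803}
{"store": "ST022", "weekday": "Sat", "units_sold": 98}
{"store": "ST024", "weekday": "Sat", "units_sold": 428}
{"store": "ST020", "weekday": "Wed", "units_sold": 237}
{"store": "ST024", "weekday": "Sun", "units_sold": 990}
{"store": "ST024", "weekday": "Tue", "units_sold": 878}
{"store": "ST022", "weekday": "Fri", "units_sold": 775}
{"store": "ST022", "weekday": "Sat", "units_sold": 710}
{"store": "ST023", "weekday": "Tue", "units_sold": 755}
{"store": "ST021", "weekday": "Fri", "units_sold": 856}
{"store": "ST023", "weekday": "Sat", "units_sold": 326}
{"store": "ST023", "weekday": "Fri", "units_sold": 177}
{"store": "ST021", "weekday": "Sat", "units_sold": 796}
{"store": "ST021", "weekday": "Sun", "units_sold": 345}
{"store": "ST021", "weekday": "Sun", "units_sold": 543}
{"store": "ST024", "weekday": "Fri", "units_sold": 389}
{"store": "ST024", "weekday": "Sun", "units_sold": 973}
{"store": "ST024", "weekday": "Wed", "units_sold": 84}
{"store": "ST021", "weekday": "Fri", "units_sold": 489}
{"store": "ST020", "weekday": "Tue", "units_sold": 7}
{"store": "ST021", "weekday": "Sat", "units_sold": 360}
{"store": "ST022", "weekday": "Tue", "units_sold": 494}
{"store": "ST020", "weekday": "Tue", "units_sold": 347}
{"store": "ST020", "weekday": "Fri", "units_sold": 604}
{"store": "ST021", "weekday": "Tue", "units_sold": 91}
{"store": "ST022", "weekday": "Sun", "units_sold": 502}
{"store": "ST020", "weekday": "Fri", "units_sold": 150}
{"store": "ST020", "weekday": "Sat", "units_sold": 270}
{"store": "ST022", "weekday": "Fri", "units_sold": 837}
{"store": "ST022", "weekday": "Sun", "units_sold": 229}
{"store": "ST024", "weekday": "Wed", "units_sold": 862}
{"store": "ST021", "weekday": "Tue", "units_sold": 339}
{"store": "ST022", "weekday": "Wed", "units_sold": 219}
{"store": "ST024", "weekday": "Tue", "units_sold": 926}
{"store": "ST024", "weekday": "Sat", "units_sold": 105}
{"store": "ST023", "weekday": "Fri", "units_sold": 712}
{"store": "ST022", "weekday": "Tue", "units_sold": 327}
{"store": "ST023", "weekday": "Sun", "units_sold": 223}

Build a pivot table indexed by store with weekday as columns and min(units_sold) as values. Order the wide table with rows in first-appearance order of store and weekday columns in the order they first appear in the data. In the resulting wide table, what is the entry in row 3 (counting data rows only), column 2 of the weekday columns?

With rows in first-appearance order of store, row 3 is store=ST020. weekday columns in first-appearance order: Wed, Sat, Sun, Fri, Tue; column 2 is Sat.
Long rows with store=ST020, weekday=Sat: min(589, 270) = 270.

270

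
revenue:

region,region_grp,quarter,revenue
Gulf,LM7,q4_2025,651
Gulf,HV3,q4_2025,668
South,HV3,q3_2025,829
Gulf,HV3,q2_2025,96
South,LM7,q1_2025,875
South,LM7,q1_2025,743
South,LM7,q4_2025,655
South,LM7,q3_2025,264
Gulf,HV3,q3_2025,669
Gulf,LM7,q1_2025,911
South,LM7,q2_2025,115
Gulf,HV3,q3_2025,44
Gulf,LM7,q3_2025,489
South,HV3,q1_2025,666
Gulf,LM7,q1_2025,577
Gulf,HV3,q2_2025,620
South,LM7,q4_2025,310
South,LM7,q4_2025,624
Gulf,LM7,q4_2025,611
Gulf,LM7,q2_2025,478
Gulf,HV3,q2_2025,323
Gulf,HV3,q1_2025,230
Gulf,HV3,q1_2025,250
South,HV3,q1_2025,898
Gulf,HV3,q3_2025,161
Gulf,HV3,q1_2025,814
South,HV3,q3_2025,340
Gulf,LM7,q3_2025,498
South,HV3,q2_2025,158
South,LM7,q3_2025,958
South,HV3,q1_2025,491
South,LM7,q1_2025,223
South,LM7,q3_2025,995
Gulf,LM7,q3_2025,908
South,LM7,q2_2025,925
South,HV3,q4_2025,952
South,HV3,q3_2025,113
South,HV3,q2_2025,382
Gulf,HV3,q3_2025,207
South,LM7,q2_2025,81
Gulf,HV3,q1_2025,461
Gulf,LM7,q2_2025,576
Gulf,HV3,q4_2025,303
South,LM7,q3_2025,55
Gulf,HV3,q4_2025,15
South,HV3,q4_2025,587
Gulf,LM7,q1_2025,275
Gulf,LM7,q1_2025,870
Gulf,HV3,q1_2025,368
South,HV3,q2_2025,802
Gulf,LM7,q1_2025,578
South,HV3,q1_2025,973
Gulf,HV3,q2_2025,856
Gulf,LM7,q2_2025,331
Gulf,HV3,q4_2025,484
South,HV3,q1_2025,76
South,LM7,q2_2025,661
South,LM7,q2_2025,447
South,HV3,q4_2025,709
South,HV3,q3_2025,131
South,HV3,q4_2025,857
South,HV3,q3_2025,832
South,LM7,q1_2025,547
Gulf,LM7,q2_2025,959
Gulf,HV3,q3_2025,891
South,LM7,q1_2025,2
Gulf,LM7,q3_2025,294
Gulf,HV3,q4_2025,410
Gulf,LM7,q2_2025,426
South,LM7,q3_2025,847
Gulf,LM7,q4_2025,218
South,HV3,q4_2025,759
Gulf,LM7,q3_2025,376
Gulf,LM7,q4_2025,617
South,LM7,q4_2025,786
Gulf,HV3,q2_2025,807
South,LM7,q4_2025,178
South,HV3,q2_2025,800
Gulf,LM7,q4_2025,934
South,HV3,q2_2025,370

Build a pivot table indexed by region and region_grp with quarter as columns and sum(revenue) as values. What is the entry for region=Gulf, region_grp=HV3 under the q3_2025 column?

Rows with region=Gulf, region_grp=HV3 and quarter=q3_2025: revenue values are 669, 44, 161, 207, 891.
669 + 44 + 161 + 207 + 891 = 1972.

1972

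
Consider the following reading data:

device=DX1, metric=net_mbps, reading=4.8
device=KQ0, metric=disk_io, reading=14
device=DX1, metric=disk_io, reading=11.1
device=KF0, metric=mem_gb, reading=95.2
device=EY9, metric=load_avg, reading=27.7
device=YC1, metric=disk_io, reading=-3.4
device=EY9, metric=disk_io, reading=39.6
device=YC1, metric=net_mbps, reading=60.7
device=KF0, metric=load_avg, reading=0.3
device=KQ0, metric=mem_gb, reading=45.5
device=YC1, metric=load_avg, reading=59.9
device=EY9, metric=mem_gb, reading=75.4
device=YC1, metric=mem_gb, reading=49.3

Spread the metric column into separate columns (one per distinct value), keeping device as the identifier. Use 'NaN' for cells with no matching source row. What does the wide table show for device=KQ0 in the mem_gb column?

The long row with device=KQ0, metric=mem_gb has reading=45.5.

45.5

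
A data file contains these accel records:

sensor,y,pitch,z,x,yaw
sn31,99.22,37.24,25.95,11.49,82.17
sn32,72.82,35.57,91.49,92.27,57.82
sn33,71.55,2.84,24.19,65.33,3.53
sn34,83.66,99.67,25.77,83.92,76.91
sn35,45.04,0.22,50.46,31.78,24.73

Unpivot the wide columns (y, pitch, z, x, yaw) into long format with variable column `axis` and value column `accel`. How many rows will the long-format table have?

25

5 sensor values × 5 melted columns = 25 rows.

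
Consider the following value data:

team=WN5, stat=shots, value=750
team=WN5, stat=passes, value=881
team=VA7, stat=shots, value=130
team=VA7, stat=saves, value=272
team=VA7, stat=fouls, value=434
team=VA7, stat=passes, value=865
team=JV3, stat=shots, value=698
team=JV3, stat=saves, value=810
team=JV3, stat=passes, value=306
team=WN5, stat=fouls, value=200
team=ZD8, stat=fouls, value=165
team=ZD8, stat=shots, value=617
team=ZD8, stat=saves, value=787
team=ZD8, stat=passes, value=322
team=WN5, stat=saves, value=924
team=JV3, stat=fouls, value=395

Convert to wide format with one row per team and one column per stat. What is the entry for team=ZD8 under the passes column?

Wide layout: rows indexed by team, columns are the 4 distinct stat values (shots, passes, saves, fouls).
Cell (team=ZD8, stat=passes) draws from the long row where team=ZD8 and stat=passes, which has value=322.

322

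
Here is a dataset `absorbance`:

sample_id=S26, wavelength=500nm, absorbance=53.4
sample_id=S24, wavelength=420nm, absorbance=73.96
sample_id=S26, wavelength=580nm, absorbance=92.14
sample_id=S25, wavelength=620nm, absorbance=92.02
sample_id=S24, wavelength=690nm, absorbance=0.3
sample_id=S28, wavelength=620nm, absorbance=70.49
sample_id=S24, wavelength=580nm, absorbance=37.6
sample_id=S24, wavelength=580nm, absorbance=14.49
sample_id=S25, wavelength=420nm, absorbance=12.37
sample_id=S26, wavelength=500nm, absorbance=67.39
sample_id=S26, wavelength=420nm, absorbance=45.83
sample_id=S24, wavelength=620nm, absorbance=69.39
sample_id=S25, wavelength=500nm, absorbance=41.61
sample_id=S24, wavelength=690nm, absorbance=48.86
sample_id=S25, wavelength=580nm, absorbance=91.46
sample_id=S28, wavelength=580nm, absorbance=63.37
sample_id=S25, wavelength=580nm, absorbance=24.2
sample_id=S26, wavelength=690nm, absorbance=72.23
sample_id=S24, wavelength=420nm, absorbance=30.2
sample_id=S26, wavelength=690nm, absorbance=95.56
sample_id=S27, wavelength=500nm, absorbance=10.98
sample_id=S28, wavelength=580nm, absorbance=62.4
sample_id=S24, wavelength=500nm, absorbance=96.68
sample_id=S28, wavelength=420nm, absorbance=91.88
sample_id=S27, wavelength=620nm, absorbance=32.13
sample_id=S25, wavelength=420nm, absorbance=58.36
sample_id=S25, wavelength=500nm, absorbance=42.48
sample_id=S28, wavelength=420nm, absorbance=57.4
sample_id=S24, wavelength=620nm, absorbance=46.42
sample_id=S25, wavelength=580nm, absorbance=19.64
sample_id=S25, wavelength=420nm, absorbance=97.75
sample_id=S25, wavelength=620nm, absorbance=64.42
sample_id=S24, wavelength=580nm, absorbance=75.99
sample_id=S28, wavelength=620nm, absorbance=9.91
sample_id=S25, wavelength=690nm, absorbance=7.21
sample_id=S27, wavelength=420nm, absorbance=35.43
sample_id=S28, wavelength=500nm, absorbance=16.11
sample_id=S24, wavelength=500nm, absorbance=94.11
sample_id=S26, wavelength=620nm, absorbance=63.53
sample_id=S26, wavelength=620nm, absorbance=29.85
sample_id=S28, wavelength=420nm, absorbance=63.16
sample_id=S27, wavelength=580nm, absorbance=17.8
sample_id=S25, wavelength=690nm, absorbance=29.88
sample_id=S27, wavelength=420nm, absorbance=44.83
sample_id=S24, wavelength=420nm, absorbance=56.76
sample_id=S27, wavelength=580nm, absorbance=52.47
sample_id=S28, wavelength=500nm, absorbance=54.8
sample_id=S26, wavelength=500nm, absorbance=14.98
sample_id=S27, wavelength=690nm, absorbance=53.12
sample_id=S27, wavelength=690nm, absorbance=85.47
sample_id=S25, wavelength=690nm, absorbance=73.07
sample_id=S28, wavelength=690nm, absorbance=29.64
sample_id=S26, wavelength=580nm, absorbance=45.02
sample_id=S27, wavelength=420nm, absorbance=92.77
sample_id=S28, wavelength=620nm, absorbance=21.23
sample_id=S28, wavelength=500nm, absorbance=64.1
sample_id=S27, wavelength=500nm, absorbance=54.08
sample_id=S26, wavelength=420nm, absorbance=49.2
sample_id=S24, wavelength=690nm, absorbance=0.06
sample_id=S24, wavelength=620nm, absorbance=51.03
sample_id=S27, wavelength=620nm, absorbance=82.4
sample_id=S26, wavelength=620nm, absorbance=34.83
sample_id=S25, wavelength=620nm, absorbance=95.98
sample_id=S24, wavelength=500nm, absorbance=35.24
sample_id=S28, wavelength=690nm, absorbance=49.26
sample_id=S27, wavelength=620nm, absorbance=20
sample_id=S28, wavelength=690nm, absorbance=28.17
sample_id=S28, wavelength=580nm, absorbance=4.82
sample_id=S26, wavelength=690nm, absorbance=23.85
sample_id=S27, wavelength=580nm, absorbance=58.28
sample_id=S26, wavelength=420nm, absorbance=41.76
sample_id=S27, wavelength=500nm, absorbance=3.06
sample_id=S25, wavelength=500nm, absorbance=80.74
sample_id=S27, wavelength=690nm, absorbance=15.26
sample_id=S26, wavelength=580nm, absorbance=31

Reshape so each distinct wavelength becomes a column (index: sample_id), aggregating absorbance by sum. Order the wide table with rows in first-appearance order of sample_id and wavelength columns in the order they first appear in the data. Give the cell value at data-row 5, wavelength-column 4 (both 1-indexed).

134.53

With rows in first-appearance order of sample_id, row 5 is sample_id=S27. wavelength columns in first-appearance order: 500nm, 420nm, 580nm, 620nm, 690nm; column 4 is 620nm.
Long rows with sample_id=S27, wavelength=620nm: 32.13 + 82.4 + 20 = 134.53.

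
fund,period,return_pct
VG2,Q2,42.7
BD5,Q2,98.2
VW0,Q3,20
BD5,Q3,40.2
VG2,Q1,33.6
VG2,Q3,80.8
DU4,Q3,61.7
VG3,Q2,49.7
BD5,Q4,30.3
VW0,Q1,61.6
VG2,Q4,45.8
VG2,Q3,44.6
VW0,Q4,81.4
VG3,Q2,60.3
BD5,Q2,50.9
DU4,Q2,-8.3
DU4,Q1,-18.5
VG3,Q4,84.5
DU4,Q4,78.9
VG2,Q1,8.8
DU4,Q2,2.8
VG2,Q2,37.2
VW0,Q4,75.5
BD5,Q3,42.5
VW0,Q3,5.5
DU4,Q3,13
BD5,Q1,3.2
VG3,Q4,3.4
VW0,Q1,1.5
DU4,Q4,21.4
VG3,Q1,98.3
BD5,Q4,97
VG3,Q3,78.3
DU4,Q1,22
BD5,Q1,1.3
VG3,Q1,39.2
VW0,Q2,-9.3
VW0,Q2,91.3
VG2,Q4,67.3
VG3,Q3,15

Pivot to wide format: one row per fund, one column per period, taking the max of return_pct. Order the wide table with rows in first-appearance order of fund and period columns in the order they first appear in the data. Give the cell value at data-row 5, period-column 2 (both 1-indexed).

78.3

With rows in first-appearance order of fund, row 5 is fund=VG3. period columns in first-appearance order: Q2, Q3, Q1, Q4; column 2 is Q3.
Long rows with fund=VG3, period=Q3: max(78.3, 15) = 78.3.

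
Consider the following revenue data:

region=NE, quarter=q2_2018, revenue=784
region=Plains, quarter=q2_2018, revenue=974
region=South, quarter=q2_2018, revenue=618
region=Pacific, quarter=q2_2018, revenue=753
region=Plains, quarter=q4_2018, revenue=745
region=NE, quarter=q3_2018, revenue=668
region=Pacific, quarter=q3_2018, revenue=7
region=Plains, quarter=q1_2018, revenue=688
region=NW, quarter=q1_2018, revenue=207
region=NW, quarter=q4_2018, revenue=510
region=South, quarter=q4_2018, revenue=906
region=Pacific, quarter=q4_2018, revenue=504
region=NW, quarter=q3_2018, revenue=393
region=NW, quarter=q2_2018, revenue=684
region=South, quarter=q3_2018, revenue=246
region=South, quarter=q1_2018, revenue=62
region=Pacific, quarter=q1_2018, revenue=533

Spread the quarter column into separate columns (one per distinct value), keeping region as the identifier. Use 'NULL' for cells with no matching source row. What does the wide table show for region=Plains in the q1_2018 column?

688

The long row with region=Plains, quarter=q1_2018 has revenue=688.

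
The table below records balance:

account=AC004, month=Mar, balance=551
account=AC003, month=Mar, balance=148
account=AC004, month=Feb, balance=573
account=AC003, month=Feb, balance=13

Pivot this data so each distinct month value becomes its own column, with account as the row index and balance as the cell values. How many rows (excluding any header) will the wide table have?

2

2 distinct account values → 2 rows.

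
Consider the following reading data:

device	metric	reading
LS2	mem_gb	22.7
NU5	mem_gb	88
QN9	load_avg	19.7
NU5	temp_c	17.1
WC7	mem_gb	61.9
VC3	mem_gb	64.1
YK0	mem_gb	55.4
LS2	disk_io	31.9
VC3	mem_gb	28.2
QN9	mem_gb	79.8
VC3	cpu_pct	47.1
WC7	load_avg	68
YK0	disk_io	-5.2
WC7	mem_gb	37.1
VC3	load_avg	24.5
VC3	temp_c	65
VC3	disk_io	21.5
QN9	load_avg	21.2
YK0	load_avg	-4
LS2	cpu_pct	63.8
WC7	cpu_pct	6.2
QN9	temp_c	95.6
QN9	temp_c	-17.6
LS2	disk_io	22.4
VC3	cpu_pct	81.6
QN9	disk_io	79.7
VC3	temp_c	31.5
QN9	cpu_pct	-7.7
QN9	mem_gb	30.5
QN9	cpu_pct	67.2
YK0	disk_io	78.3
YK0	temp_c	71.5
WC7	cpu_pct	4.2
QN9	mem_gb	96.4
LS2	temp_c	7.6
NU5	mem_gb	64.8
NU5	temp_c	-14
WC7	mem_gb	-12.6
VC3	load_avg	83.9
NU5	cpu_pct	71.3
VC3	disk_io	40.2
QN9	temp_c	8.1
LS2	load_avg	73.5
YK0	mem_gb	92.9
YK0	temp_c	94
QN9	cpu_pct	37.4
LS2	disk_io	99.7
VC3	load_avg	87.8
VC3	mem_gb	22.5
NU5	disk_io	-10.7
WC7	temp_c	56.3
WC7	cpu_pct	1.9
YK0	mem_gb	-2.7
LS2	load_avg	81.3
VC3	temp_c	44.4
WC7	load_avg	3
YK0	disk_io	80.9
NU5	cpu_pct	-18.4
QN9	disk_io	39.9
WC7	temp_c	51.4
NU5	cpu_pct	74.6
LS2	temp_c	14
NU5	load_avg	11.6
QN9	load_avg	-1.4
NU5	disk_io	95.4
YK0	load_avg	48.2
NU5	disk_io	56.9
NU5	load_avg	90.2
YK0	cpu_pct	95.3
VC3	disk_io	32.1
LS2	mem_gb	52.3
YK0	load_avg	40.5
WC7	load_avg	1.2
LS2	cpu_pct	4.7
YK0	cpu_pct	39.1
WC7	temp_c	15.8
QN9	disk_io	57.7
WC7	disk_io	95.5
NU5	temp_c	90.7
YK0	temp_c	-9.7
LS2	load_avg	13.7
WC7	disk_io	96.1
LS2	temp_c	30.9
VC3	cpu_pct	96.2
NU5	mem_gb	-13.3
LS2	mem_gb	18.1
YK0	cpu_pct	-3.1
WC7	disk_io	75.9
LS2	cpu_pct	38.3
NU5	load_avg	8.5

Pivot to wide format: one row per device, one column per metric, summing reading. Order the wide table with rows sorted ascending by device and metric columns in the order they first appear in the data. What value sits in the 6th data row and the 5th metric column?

With rows sorted ascending by device, row 6 is device=YK0. metric columns in first-appearance order: mem_gb, load_avg, temp_c, disk_io, cpu_pct; column 5 is cpu_pct.
Long rows with device=YK0, metric=cpu_pct: 95.3 + 39.1 + -3.1 = 131.3.

131.3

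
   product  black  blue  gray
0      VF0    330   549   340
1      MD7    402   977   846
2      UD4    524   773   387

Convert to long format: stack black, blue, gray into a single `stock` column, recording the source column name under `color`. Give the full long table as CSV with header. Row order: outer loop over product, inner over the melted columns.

product,color,stock
VF0,black,330
VF0,blue,549
VF0,gray,340
MD7,black,402
MD7,blue,977
MD7,gray,846
UD4,black,524
UD4,blue,773
UD4,gray,387

Each (product, column) pair becomes one row: 3 × 3 = 9 rows.
For example, (VF0, black) → stock=330.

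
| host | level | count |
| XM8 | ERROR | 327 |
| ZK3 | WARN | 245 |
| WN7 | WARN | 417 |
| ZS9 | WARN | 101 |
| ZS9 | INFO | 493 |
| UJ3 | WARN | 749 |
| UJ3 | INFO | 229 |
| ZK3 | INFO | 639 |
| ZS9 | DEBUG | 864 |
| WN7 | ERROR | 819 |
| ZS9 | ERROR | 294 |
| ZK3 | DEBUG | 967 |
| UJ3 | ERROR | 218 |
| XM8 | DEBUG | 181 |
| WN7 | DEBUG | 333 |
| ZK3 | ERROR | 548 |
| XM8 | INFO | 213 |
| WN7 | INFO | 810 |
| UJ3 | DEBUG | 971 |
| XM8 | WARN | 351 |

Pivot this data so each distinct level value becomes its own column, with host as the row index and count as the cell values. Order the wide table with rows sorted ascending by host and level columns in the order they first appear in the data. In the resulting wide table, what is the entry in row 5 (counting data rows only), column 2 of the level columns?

101

With rows sorted ascending by host, row 5 is host=ZS9. level columns in first-appearance order: ERROR, WARN, INFO, DEBUG; column 2 is WARN.
Long rows with host=ZS9, level=WARN: count = 101.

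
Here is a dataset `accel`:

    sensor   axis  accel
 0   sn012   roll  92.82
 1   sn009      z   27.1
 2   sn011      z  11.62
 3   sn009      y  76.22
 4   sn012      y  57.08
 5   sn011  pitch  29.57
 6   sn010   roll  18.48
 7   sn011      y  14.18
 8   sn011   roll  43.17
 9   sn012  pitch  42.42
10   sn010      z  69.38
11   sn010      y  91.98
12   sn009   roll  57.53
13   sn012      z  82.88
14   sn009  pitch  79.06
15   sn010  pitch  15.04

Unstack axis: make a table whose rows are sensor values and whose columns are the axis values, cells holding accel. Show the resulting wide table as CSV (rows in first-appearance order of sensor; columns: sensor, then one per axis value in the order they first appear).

sensor,roll,z,y,pitch
sn012,92.82,82.88,57.08,42.42
sn009,57.53,27.1,76.22,79.06
sn011,43.17,11.62,14.18,29.57
sn010,18.48,69.38,91.98,15.04

Columns: sensor plus the 4 distinct axis values (roll, z, y, pitch).
For example, row sn012 column roll takes accel=92.82 from the long row (sn012, roll).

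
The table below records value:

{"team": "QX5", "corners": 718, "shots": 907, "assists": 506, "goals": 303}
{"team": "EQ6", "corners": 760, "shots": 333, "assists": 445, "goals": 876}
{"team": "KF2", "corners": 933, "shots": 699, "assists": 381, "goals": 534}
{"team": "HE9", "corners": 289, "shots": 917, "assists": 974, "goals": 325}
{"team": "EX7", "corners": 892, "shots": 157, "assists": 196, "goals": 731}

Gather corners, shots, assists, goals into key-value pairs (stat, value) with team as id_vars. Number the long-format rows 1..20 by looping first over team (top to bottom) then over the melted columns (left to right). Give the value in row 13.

289

20 rows total (5 × 4). Row 13: index ⌊(13-1)/4⌋ = 3 into team → HE9; (13-1) mod 4 = 0 into the melted columns → corners.
So row 13 is (HE9, corners, 289); value = 289.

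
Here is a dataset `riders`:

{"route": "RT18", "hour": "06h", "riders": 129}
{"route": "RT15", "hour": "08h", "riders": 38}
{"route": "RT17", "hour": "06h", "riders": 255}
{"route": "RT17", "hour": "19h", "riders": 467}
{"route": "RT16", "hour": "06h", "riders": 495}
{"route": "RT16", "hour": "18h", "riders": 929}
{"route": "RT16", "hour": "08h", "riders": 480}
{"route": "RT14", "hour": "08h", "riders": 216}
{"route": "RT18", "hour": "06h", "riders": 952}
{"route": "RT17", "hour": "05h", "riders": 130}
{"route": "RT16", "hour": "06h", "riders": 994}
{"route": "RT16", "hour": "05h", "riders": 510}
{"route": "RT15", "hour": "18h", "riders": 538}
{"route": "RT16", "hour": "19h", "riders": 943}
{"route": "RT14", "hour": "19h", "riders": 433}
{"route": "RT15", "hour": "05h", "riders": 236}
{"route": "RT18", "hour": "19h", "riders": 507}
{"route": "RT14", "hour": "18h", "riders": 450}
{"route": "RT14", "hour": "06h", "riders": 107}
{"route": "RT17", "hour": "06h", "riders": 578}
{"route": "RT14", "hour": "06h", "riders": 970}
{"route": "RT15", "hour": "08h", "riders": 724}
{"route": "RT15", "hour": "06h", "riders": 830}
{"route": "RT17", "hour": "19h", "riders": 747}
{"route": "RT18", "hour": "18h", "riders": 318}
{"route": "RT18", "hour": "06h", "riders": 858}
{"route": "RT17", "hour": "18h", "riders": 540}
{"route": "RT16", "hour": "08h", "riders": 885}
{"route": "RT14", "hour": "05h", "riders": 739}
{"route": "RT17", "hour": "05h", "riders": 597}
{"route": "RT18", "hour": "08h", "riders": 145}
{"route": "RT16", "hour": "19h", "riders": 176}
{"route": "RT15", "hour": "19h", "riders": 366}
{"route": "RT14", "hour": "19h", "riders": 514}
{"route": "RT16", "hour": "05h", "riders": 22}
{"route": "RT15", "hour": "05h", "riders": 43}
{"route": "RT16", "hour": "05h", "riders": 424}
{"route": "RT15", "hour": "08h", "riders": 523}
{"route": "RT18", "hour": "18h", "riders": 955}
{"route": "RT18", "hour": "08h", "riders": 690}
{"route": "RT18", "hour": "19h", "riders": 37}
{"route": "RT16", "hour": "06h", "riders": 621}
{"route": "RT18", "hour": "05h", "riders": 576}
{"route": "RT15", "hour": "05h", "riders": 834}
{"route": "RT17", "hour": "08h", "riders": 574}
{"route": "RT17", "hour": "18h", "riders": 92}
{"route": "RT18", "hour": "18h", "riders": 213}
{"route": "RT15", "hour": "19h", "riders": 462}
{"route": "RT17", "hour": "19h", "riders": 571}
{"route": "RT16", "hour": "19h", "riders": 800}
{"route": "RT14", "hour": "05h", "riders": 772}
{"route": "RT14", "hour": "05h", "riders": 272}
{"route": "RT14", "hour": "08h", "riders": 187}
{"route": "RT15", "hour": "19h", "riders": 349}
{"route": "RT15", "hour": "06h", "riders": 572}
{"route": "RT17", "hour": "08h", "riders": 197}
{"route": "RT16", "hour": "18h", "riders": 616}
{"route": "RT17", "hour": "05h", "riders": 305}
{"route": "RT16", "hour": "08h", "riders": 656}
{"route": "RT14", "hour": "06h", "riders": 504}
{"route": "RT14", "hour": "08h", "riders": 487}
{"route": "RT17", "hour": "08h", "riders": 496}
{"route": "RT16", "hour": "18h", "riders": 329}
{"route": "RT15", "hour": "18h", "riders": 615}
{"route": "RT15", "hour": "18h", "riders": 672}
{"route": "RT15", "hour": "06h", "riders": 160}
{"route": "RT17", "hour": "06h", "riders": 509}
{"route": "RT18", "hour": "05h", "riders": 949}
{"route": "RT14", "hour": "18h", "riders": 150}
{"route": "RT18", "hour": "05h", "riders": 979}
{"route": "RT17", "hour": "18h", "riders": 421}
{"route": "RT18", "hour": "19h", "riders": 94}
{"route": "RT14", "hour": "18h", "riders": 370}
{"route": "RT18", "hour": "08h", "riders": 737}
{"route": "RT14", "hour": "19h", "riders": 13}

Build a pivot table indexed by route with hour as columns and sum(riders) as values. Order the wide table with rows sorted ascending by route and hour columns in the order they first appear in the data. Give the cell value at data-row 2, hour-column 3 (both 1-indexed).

1177

With rows sorted ascending by route, row 2 is route=RT15. hour columns in first-appearance order: 06h, 08h, 19h, 18h, 05h; column 3 is 19h.
Long rows with route=RT15, hour=19h: 366 + 462 + 349 = 1177.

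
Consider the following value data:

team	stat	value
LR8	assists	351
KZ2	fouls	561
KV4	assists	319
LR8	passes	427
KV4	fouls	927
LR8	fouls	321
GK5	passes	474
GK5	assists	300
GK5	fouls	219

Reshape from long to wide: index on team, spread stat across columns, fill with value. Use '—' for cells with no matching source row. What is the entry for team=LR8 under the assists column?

The long row with team=LR8, stat=assists has value=351.

351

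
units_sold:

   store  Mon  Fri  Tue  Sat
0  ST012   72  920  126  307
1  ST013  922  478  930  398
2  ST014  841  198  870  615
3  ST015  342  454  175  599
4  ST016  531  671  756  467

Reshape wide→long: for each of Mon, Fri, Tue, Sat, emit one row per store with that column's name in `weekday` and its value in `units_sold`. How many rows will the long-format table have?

5 store values × 4 melted columns = 20 rows.

20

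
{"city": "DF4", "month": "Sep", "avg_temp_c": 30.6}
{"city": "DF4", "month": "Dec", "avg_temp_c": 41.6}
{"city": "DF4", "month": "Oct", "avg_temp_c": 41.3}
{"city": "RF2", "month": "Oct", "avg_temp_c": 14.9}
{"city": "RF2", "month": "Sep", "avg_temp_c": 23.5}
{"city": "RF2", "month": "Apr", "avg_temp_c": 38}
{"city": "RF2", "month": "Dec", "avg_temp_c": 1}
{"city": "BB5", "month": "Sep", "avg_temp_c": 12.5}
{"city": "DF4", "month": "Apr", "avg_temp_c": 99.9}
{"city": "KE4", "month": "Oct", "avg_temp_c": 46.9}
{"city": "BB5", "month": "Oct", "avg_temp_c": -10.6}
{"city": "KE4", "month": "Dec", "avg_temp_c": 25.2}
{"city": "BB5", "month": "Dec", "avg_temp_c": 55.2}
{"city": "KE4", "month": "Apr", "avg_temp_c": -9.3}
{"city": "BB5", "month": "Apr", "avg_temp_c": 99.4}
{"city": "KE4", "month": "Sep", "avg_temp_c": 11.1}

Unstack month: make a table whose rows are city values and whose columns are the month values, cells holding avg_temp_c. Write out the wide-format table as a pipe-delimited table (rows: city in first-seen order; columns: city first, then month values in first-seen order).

| city | Sep | Dec | Oct | Apr |
| DF4 | 30.6 | 41.6 | 41.3 | 99.9 |
| RF2 | 23.5 | 1 | 14.9 | 38 |
| BB5 | 12.5 | 55.2 | -10.6 | 99.4 |
| KE4 | 11.1 | 25.2 | 46.9 | -9.3 |

Columns: city plus the 4 distinct month values (Sep, Dec, Oct, Apr).
For example, row DF4 column Sep takes avg_temp_c=30.6 from the long row (DF4, Sep).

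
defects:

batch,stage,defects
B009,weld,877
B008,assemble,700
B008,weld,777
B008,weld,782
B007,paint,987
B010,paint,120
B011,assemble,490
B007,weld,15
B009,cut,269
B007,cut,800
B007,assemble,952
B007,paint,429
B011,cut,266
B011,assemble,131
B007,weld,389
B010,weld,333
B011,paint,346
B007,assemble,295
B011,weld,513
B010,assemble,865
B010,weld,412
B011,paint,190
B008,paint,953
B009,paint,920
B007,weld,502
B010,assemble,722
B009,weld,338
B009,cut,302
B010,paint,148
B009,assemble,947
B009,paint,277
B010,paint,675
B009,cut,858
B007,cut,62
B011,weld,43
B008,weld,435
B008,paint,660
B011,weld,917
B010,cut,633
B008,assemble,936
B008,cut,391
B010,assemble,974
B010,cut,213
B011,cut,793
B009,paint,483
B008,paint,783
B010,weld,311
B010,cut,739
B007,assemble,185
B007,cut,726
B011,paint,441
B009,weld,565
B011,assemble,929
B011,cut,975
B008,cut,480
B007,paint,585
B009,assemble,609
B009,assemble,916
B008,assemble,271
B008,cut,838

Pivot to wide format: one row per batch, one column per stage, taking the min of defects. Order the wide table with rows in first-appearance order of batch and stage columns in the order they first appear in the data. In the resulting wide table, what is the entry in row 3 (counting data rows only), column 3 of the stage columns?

With rows in first-appearance order of batch, row 3 is batch=B007. stage columns in first-appearance order: weld, assemble, paint, cut; column 3 is paint.
Long rows with batch=B007, stage=paint: min(987, 429, 585) = 429.

429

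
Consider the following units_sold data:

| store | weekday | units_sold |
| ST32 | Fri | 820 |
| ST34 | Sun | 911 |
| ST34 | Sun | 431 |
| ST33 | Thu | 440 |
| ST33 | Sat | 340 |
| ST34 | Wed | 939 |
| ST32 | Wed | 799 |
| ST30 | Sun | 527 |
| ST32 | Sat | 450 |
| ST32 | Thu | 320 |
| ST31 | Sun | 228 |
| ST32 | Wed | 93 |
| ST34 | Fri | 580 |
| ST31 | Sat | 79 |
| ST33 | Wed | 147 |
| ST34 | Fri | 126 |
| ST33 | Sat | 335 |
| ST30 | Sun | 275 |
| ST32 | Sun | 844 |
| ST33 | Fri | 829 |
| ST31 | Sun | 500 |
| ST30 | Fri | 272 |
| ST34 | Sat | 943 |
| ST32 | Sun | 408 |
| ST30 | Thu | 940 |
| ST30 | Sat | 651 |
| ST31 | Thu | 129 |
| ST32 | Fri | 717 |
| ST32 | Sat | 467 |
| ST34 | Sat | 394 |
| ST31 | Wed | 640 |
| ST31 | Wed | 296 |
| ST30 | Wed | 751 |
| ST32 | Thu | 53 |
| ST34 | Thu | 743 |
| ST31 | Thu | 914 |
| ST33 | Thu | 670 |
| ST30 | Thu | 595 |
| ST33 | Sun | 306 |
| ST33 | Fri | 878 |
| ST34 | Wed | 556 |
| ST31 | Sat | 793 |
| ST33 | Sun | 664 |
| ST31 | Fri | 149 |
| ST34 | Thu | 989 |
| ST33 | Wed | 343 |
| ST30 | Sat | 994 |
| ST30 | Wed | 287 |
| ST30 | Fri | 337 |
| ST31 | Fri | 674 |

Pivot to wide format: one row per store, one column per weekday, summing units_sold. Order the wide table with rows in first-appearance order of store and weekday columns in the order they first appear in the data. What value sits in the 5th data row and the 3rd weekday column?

1043

With rows in first-appearance order of store, row 5 is store=ST31. weekday columns in first-appearance order: Fri, Sun, Thu, Sat, Wed; column 3 is Thu.
Long rows with store=ST31, weekday=Thu: 129 + 914 = 1043.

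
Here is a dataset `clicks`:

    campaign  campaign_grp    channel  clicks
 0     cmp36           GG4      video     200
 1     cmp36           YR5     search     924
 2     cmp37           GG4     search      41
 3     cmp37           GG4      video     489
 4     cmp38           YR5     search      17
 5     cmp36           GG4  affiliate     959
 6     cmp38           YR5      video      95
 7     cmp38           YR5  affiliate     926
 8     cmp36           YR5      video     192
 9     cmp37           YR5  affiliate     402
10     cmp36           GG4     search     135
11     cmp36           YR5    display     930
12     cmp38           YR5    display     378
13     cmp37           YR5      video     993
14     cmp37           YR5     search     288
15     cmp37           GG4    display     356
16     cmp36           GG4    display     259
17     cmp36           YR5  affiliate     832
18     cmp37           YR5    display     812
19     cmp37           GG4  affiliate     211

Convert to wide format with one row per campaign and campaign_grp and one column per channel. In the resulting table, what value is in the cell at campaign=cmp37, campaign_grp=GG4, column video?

Wide layout: rows indexed by campaign and campaign_grp, columns are the 4 distinct channel values (video, search, affiliate, display).
Cell (campaign=cmp37, campaign_grp=GG4, channel=video) draws from the long row where campaign=cmp37, campaign_grp=GG4 and channel=video, which has clicks=489.

489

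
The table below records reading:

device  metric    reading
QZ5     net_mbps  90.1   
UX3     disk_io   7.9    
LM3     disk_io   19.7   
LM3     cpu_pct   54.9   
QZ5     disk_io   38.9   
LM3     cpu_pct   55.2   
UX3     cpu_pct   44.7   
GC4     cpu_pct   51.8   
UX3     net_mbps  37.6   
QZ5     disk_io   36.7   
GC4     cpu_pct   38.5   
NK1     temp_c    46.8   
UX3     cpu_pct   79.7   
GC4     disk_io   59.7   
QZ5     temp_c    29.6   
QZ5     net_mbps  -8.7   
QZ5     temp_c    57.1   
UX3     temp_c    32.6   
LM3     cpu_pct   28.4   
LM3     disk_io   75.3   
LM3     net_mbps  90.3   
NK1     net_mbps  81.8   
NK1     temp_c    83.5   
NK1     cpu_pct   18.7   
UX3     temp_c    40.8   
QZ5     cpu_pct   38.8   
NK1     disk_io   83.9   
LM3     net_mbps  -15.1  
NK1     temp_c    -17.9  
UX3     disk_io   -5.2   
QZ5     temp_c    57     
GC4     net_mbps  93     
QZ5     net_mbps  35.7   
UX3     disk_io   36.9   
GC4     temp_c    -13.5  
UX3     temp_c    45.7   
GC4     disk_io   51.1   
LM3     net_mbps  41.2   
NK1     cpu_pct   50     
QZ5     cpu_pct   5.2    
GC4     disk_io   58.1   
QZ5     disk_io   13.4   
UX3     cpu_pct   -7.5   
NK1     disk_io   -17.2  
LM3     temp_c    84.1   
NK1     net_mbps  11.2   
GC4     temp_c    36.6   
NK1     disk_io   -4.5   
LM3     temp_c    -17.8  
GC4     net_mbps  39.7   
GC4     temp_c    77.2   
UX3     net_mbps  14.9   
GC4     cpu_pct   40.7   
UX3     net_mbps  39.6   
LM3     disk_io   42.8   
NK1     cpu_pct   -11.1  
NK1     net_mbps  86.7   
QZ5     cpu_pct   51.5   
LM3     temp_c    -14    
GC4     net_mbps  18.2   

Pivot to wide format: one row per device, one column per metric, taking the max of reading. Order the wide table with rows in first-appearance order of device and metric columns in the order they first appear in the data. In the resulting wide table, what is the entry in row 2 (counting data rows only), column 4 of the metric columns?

With rows in first-appearance order of device, row 2 is device=UX3. metric columns in first-appearance order: net_mbps, disk_io, cpu_pct, temp_c; column 4 is temp_c.
Long rows with device=UX3, metric=temp_c: max(32.6, 40.8, 45.7) = 45.7.

45.7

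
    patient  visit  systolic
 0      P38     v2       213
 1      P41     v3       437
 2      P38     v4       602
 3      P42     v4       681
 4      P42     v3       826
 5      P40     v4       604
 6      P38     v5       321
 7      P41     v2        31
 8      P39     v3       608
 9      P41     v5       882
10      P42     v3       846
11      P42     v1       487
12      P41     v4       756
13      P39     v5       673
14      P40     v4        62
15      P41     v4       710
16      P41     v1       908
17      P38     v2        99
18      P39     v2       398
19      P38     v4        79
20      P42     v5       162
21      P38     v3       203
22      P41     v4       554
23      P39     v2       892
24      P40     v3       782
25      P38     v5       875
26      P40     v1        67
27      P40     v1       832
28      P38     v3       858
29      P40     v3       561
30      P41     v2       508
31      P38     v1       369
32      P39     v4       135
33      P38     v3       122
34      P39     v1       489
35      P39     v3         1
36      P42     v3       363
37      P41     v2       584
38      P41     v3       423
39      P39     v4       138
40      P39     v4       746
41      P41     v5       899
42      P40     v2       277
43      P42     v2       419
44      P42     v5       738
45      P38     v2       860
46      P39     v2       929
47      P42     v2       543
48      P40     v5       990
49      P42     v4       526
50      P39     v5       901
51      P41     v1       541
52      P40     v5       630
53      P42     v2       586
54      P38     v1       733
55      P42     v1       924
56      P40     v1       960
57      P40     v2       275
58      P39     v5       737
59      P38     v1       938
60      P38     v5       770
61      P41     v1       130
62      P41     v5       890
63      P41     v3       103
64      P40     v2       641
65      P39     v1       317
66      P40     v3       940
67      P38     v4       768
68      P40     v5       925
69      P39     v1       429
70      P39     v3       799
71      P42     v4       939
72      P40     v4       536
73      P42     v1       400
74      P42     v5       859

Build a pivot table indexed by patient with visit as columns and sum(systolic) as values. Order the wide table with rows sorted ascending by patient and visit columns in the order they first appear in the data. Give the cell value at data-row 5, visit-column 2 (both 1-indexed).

With rows sorted ascending by patient, row 5 is patient=P42. visit columns in first-appearance order: v2, v3, v4, v5, v1; column 2 is v3.
Long rows with patient=P42, visit=v3: 826 + 846 + 363 = 2035.

2035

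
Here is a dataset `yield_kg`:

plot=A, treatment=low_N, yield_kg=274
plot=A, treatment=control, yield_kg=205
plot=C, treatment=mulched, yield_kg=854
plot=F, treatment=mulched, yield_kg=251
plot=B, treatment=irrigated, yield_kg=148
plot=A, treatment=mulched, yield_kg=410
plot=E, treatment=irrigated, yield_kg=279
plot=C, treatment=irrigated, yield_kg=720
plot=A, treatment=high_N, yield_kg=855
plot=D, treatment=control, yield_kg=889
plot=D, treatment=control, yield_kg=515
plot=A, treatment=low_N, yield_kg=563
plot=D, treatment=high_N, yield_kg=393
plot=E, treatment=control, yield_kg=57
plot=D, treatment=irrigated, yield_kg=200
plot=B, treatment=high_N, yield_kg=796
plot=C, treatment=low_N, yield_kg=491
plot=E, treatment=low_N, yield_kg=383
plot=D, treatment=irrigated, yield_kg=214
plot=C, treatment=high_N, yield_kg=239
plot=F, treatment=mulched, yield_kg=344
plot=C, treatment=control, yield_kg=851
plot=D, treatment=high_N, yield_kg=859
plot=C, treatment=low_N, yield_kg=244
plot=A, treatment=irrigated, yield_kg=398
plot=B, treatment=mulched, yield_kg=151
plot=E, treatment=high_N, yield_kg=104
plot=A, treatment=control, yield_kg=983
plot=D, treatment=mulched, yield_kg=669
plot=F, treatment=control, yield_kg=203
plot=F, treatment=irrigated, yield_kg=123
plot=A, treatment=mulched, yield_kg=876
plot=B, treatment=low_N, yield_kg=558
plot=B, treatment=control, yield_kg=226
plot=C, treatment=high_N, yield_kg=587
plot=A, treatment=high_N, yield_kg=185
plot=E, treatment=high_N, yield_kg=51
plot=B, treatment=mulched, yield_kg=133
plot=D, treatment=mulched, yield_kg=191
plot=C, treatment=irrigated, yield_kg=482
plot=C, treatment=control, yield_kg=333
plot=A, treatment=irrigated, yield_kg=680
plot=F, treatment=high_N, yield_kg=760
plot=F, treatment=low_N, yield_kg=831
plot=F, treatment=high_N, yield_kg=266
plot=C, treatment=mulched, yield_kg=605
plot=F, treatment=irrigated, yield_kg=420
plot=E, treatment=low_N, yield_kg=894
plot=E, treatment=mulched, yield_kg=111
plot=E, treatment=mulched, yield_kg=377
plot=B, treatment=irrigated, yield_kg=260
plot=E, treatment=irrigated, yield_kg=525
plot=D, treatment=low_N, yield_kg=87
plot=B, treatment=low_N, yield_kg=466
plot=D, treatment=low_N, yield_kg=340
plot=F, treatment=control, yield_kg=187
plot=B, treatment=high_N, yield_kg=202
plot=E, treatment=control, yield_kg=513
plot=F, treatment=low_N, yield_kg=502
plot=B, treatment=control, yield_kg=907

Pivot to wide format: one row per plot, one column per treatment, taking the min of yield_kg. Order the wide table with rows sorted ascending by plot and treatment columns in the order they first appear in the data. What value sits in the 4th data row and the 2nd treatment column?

With rows sorted ascending by plot, row 4 is plot=D. treatment columns in first-appearance order: low_N, control, mulched, irrigated, high_N; column 2 is control.
Long rows with plot=D, treatment=control: min(889, 515) = 515.

515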